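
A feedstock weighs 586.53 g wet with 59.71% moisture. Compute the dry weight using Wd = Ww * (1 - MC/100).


Wd = Ww * (1 - MC/100)
= 586.53 * (1 - 59.71/100)
= 236.3129 g

236.3129 g


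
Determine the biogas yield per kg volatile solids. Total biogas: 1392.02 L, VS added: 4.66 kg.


Y = V / VS
= 1392.02 / 4.66
= 298.7167 L/kg VS

298.7167 L/kg VS


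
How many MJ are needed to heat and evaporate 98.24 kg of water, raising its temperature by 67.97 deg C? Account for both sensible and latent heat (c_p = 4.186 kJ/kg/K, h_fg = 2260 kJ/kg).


E = m_water * (4.186 * dT + 2260) / 1000
= 98.24 * (4.186 * 67.97 + 2260) / 1000
= 249.9739 MJ

249.9739 MJ


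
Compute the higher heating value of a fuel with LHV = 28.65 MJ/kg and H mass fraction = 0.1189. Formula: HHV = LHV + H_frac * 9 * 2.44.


HHV = LHV + H_frac * 9 * 2.44
= 28.65 + 0.1189 * 9 * 2.44
= 31.2610 MJ/kg

31.2610 MJ/kg


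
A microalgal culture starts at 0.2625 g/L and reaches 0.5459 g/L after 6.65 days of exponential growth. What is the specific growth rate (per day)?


mu = ln(X2/X1) / dt
= ln(0.5459/0.2625) / 6.65
= 0.1101 per day

0.1101 per day


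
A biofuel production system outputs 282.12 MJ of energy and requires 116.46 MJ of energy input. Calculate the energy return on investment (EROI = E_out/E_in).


EROI = E_out / E_in
= 282.12 / 116.46
= 2.4225

2.4225


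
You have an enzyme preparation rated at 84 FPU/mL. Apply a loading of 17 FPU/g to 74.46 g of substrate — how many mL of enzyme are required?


V = dosage * m_sub / activity
V = 17 * 74.46 / 84
V = 15.0693 mL

15.0693 mL


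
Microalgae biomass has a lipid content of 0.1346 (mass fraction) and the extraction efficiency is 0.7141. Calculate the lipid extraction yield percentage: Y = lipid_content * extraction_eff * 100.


Y = lipid_content * extraction_eff * 100
= 0.1346 * 0.7141 * 100
= 9.6118%

9.6118%


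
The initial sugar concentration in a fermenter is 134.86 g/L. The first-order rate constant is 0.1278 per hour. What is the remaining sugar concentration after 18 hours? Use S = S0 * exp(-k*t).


S = S0 * exp(-k * t)
S = 134.86 * exp(-0.1278 * 18)
S = 13.5155 g/L

13.5155 g/L


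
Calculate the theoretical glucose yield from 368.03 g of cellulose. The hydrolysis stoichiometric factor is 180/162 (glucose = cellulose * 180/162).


glucose = cellulose * 180/162
= 368.03 * 180/162
= 408.9222 g

408.9222 g


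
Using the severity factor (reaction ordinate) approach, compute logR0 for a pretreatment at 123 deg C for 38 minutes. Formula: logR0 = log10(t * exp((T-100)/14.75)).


logR0 = log10(t * exp((T - 100) / 14.75))
= log10(38 * exp((123 - 100) / 14.75))
= 2.2570

2.2570


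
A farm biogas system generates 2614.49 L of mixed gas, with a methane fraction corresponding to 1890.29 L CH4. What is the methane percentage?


CH4% = V_CH4 / V_total * 100
= 1890.29 / 2614.49 * 100
= 72.3005%

72.3005%


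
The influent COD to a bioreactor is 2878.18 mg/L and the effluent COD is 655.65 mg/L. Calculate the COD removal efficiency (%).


eta = (COD_in - COD_out) / COD_in * 100
= (2878.18 - 655.65) / 2878.18 * 100
= 77.2200%

77.2200%


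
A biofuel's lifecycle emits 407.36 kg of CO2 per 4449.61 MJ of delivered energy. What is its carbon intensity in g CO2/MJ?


CI = CO2 * 1000 / E
= 407.36 * 1000 / 4449.61
= 91.5496 g CO2/MJ

91.5496 g CO2/MJ


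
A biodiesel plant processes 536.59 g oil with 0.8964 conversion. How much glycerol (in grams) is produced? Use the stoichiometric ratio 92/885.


glycerol = oil * conv * (92/885)
= 536.59 * 0.8964 * 92 / 885
= 50.0022 g

50.0022 g


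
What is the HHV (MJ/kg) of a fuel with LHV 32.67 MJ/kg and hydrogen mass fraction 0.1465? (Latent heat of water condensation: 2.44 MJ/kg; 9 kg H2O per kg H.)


HHV = LHV + H_frac * 9 * 2.44
= 32.67 + 0.1465 * 9 * 2.44
= 35.8871 MJ/kg

35.8871 MJ/kg


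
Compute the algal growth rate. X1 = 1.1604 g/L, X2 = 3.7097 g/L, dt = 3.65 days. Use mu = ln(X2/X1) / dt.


mu = ln(X2/X1) / dt
= ln(3.7097/1.1604) / 3.65
= 0.3184 per day

0.3184 per day


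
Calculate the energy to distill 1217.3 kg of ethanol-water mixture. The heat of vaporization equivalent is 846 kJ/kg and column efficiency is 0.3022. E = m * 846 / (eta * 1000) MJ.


E = m * 846 / (eta * 1000)
= 1217.3 * 846 / (0.3022 * 1000)
= 3407.7955 MJ

3407.7955 MJ


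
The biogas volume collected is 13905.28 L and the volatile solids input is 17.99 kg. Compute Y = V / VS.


Y = V / VS
= 13905.28 / 17.99
= 772.9450 L/kg VS

772.9450 L/kg VS


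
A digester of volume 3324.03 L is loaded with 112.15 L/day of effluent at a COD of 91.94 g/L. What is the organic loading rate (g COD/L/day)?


OLR = Q * S / V
= 112.15 * 91.94 / 3324.03
= 3.1020 g/L/day

3.1020 g/L/day


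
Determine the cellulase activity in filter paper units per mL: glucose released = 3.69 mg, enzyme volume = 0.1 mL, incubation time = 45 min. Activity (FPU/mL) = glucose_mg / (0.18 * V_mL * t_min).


Activity = glucose_mg / (0.18 mg/umol * V_mL * t_min)
= 3.69 / (0.18 * 0.1 * 45)
= 4.5556 FPU/mL

4.5556 FPU/mL


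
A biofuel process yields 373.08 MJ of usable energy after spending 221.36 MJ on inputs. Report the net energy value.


NEV = E_out - E_in
= 373.08 - 221.36
= 151.7200 MJ

151.7200 MJ


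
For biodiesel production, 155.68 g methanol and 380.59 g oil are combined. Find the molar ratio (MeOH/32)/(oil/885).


Molar ratio = n_MeOH / n_oil = (MeOH/32) / (oil/885) = (MeOH * 885) / (32 * oil)
= (155.68 * 885) / (32 * 380.59)
= 11.3128

11.3128


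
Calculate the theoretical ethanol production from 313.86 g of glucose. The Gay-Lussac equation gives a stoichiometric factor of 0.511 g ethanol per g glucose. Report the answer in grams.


Theoretical ethanol yield: m_EtOH = 0.511 * m_glucose
m_EtOH = 0.511 * 313.86 = 160.3825 g

160.3825 g


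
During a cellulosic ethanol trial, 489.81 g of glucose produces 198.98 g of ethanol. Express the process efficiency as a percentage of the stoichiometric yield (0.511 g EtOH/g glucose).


Fermentation efficiency = (actual / (0.511 * glucose)) * 100
= (198.98 / (0.511 * 489.81)) * 100
= 79.4989%

79.4989%


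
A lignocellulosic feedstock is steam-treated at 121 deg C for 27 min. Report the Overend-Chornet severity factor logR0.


logR0 = log10(t * exp((T - 100) / 14.75))
= log10(27 * exp((121 - 100) / 14.75))
= 2.0497

2.0497


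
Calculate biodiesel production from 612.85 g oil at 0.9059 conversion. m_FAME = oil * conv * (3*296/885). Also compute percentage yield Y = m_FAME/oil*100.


m_FAME = oil * conv * (3 * 296 / 885) = oil * conv * (888/885)
= 612.85 * 0.9059 * 888 / 885
= 557.0628 g
Y = m_FAME / oil * 100 = conv * (888/885) * 100
= 0.9059 * 888 / 885 * 100
= 90.90%

557.0628 g FAME; Y = 90.90%


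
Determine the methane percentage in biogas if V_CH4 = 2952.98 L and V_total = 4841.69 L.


CH4% = V_CH4 / V_total * 100
= 2952.98 / 4841.69 * 100
= 60.9907%

60.9907%


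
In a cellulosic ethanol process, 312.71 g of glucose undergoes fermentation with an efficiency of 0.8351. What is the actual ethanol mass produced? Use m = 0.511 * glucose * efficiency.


Actual ethanol: m = 0.511 * 312.71 * 0.8351
m = 133.4446 g

133.4446 g


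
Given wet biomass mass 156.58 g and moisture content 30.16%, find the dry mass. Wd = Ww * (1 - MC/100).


Wd = Ww * (1 - MC/100)
= 156.58 * (1 - 30.16/100)
= 109.3555 g

109.3555 g


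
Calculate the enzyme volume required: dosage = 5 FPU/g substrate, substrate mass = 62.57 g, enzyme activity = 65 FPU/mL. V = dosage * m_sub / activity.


V = dosage * m_sub / activity
V = 5 * 62.57 / 65
V = 4.8131 mL

4.8131 mL


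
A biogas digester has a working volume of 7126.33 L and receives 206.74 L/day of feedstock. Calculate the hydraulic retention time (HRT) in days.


HRT = V / Q
= 7126.33 / 206.74
= 34.4700 days

34.4700 days


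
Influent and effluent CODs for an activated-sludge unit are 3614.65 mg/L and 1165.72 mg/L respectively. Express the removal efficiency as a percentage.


eta = (COD_in - COD_out) / COD_in * 100
= (3614.65 - 1165.72) / 3614.65 * 100
= 67.7501%

67.7501%


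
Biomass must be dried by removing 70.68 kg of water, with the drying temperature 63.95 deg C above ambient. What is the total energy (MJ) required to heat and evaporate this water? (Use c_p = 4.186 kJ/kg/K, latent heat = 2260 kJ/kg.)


E = m_water * (4.186 * dT + 2260) / 1000
= 70.68 * (4.186 * 63.95 + 2260) / 1000
= 178.6575 MJ

178.6575 MJ


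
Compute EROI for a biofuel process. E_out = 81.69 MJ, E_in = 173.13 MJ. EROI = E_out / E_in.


EROI = E_out / E_in
= 81.69 / 173.13
= 0.4718

0.4718


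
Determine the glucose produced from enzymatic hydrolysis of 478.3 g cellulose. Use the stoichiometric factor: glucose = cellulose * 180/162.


glucose = cellulose * 180/162
= 478.3 * 180/162
= 531.4444 g

531.4444 g


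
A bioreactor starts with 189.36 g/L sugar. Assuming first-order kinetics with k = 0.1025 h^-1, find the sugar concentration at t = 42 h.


S = S0 * exp(-k * t)
S = 189.36 * exp(-0.1025 * 42)
S = 2.5565 g/L

2.5565 g/L


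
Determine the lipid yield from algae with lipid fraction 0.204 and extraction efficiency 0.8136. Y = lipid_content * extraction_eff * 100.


Y = lipid_content * extraction_eff * 100
= 0.204 * 0.8136 * 100
= 16.5974%

16.5974%


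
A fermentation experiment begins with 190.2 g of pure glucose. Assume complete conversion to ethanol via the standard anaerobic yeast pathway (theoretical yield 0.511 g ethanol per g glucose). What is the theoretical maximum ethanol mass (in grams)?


Theoretical ethanol yield: m_EtOH = 0.511 * m_glucose
m_EtOH = 0.511 * 190.2 = 97.1922 g

97.1922 g


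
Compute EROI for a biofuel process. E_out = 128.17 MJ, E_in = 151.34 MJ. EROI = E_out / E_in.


EROI = E_out / E_in
= 128.17 / 151.34
= 0.8469

0.8469


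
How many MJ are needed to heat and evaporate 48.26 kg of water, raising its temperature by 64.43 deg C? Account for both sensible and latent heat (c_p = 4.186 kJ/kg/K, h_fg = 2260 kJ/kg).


E = m_water * (4.186 * dT + 2260) / 1000
= 48.26 * (4.186 * 64.43 + 2260) / 1000
= 122.0835 MJ

122.0835 MJ


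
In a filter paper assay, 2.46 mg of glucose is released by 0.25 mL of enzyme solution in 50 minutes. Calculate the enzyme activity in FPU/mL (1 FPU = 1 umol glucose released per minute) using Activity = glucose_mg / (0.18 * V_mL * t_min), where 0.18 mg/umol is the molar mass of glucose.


Activity = glucose_mg / (0.18 mg/umol * V_mL * t_min)
= 2.46 / (0.18 * 0.25 * 50)
= 1.0933 FPU/mL

1.0933 FPU/mL


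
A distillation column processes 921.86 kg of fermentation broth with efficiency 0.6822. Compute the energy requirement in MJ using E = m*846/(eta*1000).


E = m * 846 / (eta * 1000)
= 921.86 * 846 / (0.6822 * 1000)
= 1143.2037 MJ

1143.2037 MJ


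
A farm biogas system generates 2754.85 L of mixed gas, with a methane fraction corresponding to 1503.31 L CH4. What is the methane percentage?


CH4% = V_CH4 / V_total * 100
= 1503.31 / 2754.85 * 100
= 54.5696%

54.5696%


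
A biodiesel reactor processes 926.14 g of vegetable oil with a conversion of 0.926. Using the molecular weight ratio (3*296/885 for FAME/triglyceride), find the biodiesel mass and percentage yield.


m_FAME = oil * conv * (3 * 296 / 885) = oil * conv * (888/885)
= 926.14 * 0.926 * 888 / 885
= 860.5128 g
Y = m_FAME / oil * 100 = conv * (888/885) * 100
= 0.926 * 888 / 885 * 100
= 92.91%

860.5128 g FAME; Y = 92.91%


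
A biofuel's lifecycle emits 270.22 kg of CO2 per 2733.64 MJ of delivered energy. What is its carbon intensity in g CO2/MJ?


CI = CO2 * 1000 / E
= 270.22 * 1000 / 2733.64
= 98.8499 g CO2/MJ

98.8499 g CO2/MJ


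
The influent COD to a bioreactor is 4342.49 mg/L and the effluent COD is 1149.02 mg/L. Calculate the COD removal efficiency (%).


eta = (COD_in - COD_out) / COD_in * 100
= (4342.49 - 1149.02) / 4342.49 * 100
= 73.5401%

73.5401%


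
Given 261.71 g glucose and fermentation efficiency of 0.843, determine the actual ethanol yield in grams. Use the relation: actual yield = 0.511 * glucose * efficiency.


Actual ethanol: m = 0.511 * 261.71 * 0.843
m = 112.7376 g

112.7376 g


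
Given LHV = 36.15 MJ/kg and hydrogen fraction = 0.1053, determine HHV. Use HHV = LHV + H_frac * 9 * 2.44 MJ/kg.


HHV = LHV + H_frac * 9 * 2.44
= 36.15 + 0.1053 * 9 * 2.44
= 38.4624 MJ/kg

38.4624 MJ/kg


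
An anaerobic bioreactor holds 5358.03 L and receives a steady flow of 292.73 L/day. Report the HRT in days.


HRT = V / Q
= 5358.03 / 292.73
= 18.3037 days

18.3037 days


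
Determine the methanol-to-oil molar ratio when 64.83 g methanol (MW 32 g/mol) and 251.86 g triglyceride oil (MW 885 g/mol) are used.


Molar ratio = n_MeOH / n_oil = (MeOH/32) / (oil/885) = (MeOH * 885) / (32 * oil)
= (64.83 * 885) / (32 * 251.86)
= 7.1189

7.1189


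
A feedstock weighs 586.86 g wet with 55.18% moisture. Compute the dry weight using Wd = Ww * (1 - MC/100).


Wd = Ww * (1 - MC/100)
= 586.86 * (1 - 55.18/100)
= 263.0307 g

263.0307 g


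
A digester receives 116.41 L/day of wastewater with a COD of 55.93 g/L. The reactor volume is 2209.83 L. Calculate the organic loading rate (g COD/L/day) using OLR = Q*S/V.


OLR = Q * S / V
= 116.41 * 55.93 / 2209.83
= 2.9463 g/L/day

2.9463 g/L/day


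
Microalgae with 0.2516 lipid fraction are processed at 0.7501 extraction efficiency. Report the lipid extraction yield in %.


Y = lipid_content * extraction_eff * 100
= 0.2516 * 0.7501 * 100
= 18.8725%

18.8725%


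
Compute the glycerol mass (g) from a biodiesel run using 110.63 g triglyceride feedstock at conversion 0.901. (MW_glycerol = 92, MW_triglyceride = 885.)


glycerol = oil * conv * (92/885)
= 110.63 * 0.901 * 92 / 885
= 10.3620 g

10.3620 g


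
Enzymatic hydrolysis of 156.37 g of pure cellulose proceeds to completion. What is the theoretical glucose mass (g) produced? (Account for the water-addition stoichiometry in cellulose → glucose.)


glucose = cellulose * 180/162
= 156.37 * 180/162
= 173.7444 g

173.7444 g


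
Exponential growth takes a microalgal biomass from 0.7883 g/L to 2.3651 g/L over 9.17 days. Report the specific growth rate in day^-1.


mu = ln(X2/X1) / dt
= ln(2.3651/0.7883) / 9.17
= 0.1198 per day

0.1198 per day


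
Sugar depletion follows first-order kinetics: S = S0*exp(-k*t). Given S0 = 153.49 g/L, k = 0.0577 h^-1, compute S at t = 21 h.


S = S0 * exp(-k * t)
S = 153.49 * exp(-0.0577 * 21)
S = 45.6926 g/L

45.6926 g/L


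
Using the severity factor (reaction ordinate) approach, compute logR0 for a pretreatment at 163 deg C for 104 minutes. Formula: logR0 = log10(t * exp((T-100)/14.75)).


logR0 = log10(t * exp((T - 100) / 14.75))
= log10(104 * exp((163 - 100) / 14.75))
= 3.8720

3.8720


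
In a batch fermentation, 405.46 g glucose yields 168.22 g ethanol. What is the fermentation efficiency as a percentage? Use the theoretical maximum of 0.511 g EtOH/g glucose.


Fermentation efficiency = (actual / (0.511 * glucose)) * 100
= (168.22 / (0.511 * 405.46)) * 100
= 81.1912%

81.1912%


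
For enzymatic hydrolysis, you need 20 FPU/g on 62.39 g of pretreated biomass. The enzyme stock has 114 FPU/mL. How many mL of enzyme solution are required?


V = dosage * m_sub / activity
V = 20 * 62.39 / 114
V = 10.9456 mL

10.9456 mL


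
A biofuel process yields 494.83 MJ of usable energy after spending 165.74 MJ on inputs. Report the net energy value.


NEV = E_out - E_in
= 494.83 - 165.74
= 329.0900 MJ

329.0900 MJ


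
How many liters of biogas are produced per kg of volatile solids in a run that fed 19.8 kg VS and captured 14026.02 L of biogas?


Y = V / VS
= 14026.02 / 19.8
= 708.3848 L/kg VS

708.3848 L/kg VS


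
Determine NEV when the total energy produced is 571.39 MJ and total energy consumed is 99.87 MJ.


NEV = E_out - E_in
= 571.39 - 99.87
= 471.5200 MJ

471.5200 MJ


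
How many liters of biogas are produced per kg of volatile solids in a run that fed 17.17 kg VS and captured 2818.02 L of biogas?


Y = V / VS
= 2818.02 / 17.17
= 164.1246 L/kg VS

164.1246 L/kg VS


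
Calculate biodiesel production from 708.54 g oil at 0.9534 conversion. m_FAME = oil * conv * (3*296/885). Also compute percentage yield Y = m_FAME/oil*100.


m_FAME = oil * conv * (3 * 296 / 885) = oil * conv * (888/885)
= 708.54 * 0.9534 * 888 / 885
= 677.8119 g
Y = m_FAME / oil * 100 = conv * (888/885) * 100
= 0.9534 * 888 / 885 * 100
= 95.66%

677.8119 g FAME; Y = 95.66%


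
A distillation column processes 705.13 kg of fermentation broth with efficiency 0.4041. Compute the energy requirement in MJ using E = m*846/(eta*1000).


E = m * 846 / (eta * 1000)
= 705.13 * 846 / (0.4041 * 1000)
= 1476.2187 MJ

1476.2187 MJ


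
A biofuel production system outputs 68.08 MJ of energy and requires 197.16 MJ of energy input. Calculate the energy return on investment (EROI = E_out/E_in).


EROI = E_out / E_in
= 68.08 / 197.16
= 0.3453

0.3453


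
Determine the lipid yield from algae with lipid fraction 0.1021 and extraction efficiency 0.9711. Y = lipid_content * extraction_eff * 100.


Y = lipid_content * extraction_eff * 100
= 0.1021 * 0.9711 * 100
= 9.9149%

9.9149%


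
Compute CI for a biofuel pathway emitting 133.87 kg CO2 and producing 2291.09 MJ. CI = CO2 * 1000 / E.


CI = CO2 * 1000 / E
= 133.87 * 1000 / 2291.09
= 58.4307 g CO2/MJ

58.4307 g CO2/MJ


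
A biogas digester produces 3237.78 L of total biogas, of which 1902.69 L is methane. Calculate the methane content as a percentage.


CH4% = V_CH4 / V_total * 100
= 1902.69 / 3237.78 * 100
= 58.7653%

58.7653%


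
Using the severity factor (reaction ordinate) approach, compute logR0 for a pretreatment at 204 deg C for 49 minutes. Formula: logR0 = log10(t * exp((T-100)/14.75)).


logR0 = log10(t * exp((T - 100) / 14.75))
= log10(49 * exp((204 - 100) / 14.75))
= 4.7523

4.7523


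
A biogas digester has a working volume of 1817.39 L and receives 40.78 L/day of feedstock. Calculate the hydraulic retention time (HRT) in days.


HRT = V / Q
= 1817.39 / 40.78
= 44.5657 days

44.5657 days


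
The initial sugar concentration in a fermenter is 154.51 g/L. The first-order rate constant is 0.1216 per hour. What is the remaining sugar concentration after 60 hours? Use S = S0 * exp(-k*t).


S = S0 * exp(-k * t)
S = 154.51 * exp(-0.1216 * 60)
S = 0.1048 g/L

0.1048 g/L


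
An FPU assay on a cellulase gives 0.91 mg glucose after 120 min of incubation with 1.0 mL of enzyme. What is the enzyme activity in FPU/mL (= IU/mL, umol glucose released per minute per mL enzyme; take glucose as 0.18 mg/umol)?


Activity = glucose_mg / (0.18 mg/umol * V_mL * t_min)
= 0.91 / (0.18 * 1.0 * 120)
= 0.0421 FPU/mL

0.0421 FPU/mL


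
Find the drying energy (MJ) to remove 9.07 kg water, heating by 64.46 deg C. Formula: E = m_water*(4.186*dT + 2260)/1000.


E = m_water * (4.186 * dT + 2260) / 1000
= 9.07 * (4.186 * 64.46 + 2260) / 1000
= 22.9456 MJ

22.9456 MJ


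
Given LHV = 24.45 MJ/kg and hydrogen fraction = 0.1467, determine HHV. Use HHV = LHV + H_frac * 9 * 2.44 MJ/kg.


HHV = LHV + H_frac * 9 * 2.44
= 24.45 + 0.1467 * 9 * 2.44
= 27.6715 MJ/kg

27.6715 MJ/kg


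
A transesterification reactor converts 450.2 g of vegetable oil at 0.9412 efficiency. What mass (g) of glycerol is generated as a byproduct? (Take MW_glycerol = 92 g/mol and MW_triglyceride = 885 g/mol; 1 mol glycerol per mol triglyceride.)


glycerol = oil * conv * (92/885)
= 450.2 * 0.9412 * 92 / 885
= 44.0486 g

44.0486 g


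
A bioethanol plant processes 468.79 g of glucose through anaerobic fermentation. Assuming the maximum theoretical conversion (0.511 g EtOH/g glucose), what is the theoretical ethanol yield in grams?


Theoretical ethanol yield: m_EtOH = 0.511 * m_glucose
m_EtOH = 0.511 * 468.79 = 239.5517 g

239.5517 g


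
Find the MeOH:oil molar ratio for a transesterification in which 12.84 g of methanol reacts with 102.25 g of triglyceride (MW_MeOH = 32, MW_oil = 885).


Molar ratio = n_MeOH / n_oil = (MeOH/32) / (oil/885) = (MeOH * 885) / (32 * oil)
= (12.84 * 885) / (32 * 102.25)
= 3.4729

3.4729


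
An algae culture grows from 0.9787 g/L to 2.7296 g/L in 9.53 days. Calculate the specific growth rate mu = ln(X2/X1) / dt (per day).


mu = ln(X2/X1) / dt
= ln(2.7296/0.9787) / 9.53
= 0.1076 per day

0.1076 per day


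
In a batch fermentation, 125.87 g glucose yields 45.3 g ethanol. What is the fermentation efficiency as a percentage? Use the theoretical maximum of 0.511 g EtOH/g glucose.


Fermentation efficiency = (actual / (0.511 * glucose)) * 100
= (45.3 / (0.511 * 125.87)) * 100
= 70.4296%

70.4296%


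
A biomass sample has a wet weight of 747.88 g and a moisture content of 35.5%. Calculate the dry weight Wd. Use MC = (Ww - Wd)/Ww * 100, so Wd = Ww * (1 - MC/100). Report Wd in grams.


Wd = Ww * (1 - MC/100)
= 747.88 * (1 - 35.5/100)
= 482.3826 g

482.3826 g


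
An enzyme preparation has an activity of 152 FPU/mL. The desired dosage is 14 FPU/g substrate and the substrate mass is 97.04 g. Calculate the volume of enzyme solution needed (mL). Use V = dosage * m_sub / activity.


V = dosage * m_sub / activity
V = 14 * 97.04 / 152
V = 8.9379 mL

8.9379 mL


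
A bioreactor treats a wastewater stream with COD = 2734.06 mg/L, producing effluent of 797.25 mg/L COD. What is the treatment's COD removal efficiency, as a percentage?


eta = (COD_in - COD_out) / COD_in * 100
= (2734.06 - 797.25) / 2734.06 * 100
= 70.8401%

70.8401%


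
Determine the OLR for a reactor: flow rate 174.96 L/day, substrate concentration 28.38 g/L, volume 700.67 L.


OLR = Q * S / V
= 174.96 * 28.38 / 700.67
= 7.0866 g/L/day

7.0866 g/L/day


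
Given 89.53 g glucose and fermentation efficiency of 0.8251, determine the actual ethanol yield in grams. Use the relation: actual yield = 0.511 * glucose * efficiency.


Actual ethanol: m = 0.511 * 89.53 * 0.8251
m = 37.7482 g

37.7482 g


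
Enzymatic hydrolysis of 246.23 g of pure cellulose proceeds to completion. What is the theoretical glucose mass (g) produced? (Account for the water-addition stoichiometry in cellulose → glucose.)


glucose = cellulose * 180/162
= 246.23 * 180/162
= 273.5889 g

273.5889 g


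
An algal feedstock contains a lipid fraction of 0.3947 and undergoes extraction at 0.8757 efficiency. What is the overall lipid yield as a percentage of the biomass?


Y = lipid_content * extraction_eff * 100
= 0.3947 * 0.8757 * 100
= 34.5639%

34.5639%


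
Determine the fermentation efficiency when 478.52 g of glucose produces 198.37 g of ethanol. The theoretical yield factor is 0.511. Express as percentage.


Fermentation efficiency = (actual / (0.511 * glucose)) * 100
= (198.37 / (0.511 * 478.52)) * 100
= 81.1251%

81.1251%


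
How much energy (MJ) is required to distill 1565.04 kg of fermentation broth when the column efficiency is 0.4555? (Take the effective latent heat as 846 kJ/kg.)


E = m * 846 / (eta * 1000)
= 1565.04 * 846 / (0.4555 * 1000)
= 2906.7483 MJ

2906.7483 MJ


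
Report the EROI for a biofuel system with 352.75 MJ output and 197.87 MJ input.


EROI = E_out / E_in
= 352.75 / 197.87
= 1.7827

1.7827


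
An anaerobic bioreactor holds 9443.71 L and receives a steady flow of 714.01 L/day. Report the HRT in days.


HRT = V / Q
= 9443.71 / 714.01
= 13.2263 days

13.2263 days


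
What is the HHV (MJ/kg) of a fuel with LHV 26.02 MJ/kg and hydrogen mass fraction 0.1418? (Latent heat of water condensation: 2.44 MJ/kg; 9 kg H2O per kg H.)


HHV = LHV + H_frac * 9 * 2.44
= 26.02 + 0.1418 * 9 * 2.44
= 29.1339 MJ/kg

29.1339 MJ/kg


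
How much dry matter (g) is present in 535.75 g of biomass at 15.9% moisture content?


Wd = Ww * (1 - MC/100)
= 535.75 * (1 - 15.9/100)
= 450.5657 g

450.5657 g


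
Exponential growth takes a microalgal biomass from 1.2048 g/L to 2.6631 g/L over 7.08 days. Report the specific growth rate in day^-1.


mu = ln(X2/X1) / dt
= ln(2.6631/1.2048) / 7.08
= 0.1120 per day

0.1120 per day


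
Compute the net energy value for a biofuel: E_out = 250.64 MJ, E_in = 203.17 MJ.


NEV = E_out - E_in
= 250.64 - 203.17
= 47.4700 MJ

47.4700 MJ


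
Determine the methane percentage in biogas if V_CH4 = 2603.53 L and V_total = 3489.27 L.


CH4% = V_CH4 / V_total * 100
= 2603.53 / 3489.27 * 100
= 74.6153%

74.6153%


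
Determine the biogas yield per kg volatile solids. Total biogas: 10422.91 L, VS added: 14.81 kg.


Y = V / VS
= 10422.91 / 14.81
= 703.7752 L/kg VS

703.7752 L/kg VS


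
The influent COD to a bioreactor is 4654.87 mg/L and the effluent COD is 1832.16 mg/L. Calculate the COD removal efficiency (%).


eta = (COD_in - COD_out) / COD_in * 100
= (4654.87 - 1832.16) / 4654.87 * 100
= 60.6399%

60.6399%


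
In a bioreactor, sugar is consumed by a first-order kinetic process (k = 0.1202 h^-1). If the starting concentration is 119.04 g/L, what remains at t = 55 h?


S = S0 * exp(-k * t)
S = 119.04 * exp(-0.1202 * 55)
S = 0.1602 g/L

0.1602 g/L


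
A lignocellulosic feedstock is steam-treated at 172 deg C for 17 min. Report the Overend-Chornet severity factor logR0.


logR0 = log10(t * exp((T - 100) / 14.75))
= log10(17 * exp((172 - 100) / 14.75))
= 3.3504

3.3504


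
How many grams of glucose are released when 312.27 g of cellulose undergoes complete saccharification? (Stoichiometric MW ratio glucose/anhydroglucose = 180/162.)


glucose = cellulose * 180/162
= 312.27 * 180/162
= 346.9667 g

346.9667 g


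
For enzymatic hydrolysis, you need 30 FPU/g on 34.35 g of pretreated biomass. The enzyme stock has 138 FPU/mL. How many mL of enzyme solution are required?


V = dosage * m_sub / activity
V = 30 * 34.35 / 138
V = 7.4674 mL

7.4674 mL


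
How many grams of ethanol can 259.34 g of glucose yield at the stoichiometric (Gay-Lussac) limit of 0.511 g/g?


Theoretical ethanol yield: m_EtOH = 0.511 * m_glucose
m_EtOH = 0.511 * 259.34 = 132.5227 g

132.5227 g


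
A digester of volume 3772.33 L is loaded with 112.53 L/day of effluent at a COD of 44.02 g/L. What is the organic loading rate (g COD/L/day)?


OLR = Q * S / V
= 112.53 * 44.02 / 3772.33
= 1.3131 g/L/day

1.3131 g/L/day


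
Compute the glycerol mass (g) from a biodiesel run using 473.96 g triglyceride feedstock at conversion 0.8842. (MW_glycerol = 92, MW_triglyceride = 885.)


glycerol = oil * conv * (92/885)
= 473.96 * 0.8842 * 92 / 885
= 43.5649 g

43.5649 g


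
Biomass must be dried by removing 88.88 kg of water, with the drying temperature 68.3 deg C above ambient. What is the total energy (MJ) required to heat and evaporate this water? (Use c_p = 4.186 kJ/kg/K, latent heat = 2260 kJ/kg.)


E = m_water * (4.186 * dT + 2260) / 1000
= 88.88 * (4.186 * 68.3 + 2260) / 1000
= 226.2799 MJ

226.2799 MJ


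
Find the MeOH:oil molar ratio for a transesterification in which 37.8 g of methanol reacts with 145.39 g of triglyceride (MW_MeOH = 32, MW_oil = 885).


Molar ratio = n_MeOH / n_oil = (MeOH/32) / (oil/885) = (MeOH * 885) / (32 * oil)
= (37.8 * 885) / (32 * 145.39)
= 7.1904

7.1904


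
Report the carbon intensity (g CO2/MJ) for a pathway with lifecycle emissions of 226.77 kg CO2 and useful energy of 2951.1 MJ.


CI = CO2 * 1000 / E
= 226.77 * 1000 / 2951.1
= 76.8425 g CO2/MJ

76.8425 g CO2/MJ


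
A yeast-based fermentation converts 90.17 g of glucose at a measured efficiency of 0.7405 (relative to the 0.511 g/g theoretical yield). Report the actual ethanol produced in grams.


Actual ethanol: m = 0.511 * 90.17 * 0.7405
m = 34.1199 g

34.1199 g


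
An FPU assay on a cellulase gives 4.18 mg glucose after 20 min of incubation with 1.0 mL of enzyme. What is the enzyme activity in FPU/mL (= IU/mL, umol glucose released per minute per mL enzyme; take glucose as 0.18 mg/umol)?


Activity = glucose_mg / (0.18 mg/umol * V_mL * t_min)
= 4.18 / (0.18 * 1.0 * 20)
= 1.1611 FPU/mL

1.1611 FPU/mL


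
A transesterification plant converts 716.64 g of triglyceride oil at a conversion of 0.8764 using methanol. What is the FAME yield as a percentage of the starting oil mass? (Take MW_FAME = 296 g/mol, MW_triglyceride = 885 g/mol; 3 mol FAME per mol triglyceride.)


m_FAME = oil * conv * (3 * 296 / 885) = oil * conv * (888/885)
= 716.64 * 0.8764 * 888 / 885
= 630.1923 g
Y = m_FAME / oil * 100 = conv * (888/885) * 100
= 0.8764 * 888 / 885 * 100
= 87.94%

87.94%


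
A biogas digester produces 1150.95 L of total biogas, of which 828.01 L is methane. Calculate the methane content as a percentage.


CH4% = V_CH4 / V_total * 100
= 828.01 / 1150.95 * 100
= 71.9414%

71.9414%


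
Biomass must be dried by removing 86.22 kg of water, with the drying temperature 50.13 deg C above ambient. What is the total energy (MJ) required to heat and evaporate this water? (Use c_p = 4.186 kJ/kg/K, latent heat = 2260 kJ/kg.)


E = m_water * (4.186 * dT + 2260) / 1000
= 86.22 * (4.186 * 50.13 + 2260) / 1000
= 212.9500 MJ

212.9500 MJ


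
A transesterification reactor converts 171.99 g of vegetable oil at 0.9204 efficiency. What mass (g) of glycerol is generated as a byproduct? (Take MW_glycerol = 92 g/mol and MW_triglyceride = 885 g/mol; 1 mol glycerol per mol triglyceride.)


glycerol = oil * conv * (92/885)
= 171.99 * 0.9204 * 92 / 885
= 16.4560 g

16.4560 g


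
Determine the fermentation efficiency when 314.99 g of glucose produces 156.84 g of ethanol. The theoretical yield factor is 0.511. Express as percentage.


Fermentation efficiency = (actual / (0.511 * glucose)) * 100
= (156.84 / (0.511 * 314.99)) * 100
= 97.4404%

97.4404%


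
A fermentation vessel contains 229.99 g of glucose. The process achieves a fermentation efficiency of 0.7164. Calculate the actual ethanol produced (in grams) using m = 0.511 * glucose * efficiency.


Actual ethanol: m = 0.511 * 229.99 * 0.7164
m = 84.1948 g

84.1948 g


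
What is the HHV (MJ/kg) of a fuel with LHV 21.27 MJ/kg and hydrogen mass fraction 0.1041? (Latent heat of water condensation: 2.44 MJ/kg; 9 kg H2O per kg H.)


HHV = LHV + H_frac * 9 * 2.44
= 21.27 + 0.1041 * 9 * 2.44
= 23.5560 MJ/kg

23.5560 MJ/kg


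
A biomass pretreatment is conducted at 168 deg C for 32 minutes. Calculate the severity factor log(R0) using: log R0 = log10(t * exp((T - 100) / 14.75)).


logR0 = log10(t * exp((T - 100) / 14.75))
= log10(32 * exp((168 - 100) / 14.75))
= 3.5073

3.5073


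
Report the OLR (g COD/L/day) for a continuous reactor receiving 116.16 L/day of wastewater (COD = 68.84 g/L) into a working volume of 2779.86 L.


OLR = Q * S / V
= 116.16 * 68.84 / 2779.86
= 2.8766 g/L/day

2.8766 g/L/day


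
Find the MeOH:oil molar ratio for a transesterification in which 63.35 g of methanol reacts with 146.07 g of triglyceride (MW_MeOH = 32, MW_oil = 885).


Molar ratio = n_MeOH / n_oil = (MeOH/32) / (oil/885) = (MeOH * 885) / (32 * oil)
= (63.35 * 885) / (32 * 146.07)
= 11.9944

11.9944


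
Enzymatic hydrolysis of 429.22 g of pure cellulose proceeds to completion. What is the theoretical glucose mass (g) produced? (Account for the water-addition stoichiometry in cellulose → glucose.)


glucose = cellulose * 180/162
= 429.22 * 180/162
= 476.9111 g

476.9111 g


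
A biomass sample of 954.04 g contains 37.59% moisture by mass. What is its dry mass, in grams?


Wd = Ww * (1 - MC/100)
= 954.04 * (1 - 37.59/100)
= 595.4164 g

595.4164 g


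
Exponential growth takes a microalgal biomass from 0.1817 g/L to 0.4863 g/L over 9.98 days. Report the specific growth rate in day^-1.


mu = ln(X2/X1) / dt
= ln(0.4863/0.1817) / 9.98
= 0.0986 per day

0.0986 per day


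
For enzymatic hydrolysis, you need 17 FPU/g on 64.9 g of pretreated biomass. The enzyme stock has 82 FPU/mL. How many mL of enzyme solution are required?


V = dosage * m_sub / activity
V = 17 * 64.9 / 82
V = 13.4549 mL

13.4549 mL


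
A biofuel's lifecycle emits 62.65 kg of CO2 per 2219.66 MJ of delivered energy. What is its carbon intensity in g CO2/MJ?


CI = CO2 * 1000 / E
= 62.65 * 1000 / 2219.66
= 28.2250 g CO2/MJ

28.2250 g CO2/MJ


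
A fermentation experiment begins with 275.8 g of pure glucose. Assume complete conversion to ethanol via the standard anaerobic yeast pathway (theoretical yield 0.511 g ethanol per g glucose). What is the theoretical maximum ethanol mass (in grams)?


Theoretical ethanol yield: m_EtOH = 0.511 * m_glucose
m_EtOH = 0.511 * 275.8 = 140.9338 g

140.9338 g


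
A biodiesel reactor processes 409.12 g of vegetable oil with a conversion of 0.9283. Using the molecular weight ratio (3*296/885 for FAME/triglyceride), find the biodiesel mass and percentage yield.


m_FAME = oil * conv * (3 * 296 / 885) = oil * conv * (888/885)
= 409.12 * 0.9283 * 888 / 885
= 381.0735 g
Y = m_FAME / oil * 100 = conv * (888/885) * 100
= 0.9283 * 888 / 885 * 100
= 93.14%

381.0735 g FAME; Y = 93.14%


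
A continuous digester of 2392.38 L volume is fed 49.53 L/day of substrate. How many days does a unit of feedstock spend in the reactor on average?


HRT = V / Q
= 2392.38 / 49.53
= 48.3016 days

48.3016 days


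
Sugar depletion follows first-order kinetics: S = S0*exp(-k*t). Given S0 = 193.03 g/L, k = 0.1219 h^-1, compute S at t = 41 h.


S = S0 * exp(-k * t)
S = 193.03 * exp(-0.1219 * 41)
S = 1.3034 g/L

1.3034 g/L


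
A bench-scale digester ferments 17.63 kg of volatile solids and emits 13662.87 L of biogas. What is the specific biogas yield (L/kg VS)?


Y = V / VS
= 13662.87 / 17.63
= 774.9784 L/kg VS

774.9784 L/kg VS


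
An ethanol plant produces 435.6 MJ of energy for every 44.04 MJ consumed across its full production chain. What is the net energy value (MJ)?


NEV = E_out - E_in
= 435.6 - 44.04
= 391.5600 MJ

391.5600 MJ


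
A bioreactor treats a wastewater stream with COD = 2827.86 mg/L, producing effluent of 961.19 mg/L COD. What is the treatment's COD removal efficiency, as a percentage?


eta = (COD_in - COD_out) / COD_in * 100
= (2827.86 - 961.19) / 2827.86 * 100
= 66.0100%

66.0100%


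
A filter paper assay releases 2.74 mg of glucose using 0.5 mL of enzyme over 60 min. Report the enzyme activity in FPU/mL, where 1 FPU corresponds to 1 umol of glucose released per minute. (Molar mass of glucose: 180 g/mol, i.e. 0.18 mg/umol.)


Activity = glucose_mg / (0.18 mg/umol * V_mL * t_min)
= 2.74 / (0.18 * 0.5 * 60)
= 0.5074 FPU/mL

0.5074 FPU/mL


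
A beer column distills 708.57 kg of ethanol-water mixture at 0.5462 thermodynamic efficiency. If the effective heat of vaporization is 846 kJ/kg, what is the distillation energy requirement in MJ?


E = m * 846 / (eta * 1000)
= 708.57 * 846 / (0.5462 * 1000)
= 1097.4922 MJ

1097.4922 MJ


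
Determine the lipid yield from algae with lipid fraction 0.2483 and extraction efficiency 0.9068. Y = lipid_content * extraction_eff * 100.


Y = lipid_content * extraction_eff * 100
= 0.2483 * 0.9068 * 100
= 22.5158%

22.5158%


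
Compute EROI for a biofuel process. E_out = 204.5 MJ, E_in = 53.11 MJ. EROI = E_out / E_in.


EROI = E_out / E_in
= 204.5 / 53.11
= 3.8505

3.8505


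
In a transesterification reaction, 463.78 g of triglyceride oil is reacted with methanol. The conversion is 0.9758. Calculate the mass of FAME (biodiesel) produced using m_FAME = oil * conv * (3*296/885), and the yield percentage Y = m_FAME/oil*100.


m_FAME = oil * conv * (3 * 296 / 885) = oil * conv * (888/885)
= 463.78 * 0.9758 * 888 / 885
= 454.0906 g
Y = m_FAME / oil * 100 = conv * (888/885) * 100
= 0.9758 * 888 / 885 * 100
= 97.91%

454.0906 g FAME; Y = 97.91%


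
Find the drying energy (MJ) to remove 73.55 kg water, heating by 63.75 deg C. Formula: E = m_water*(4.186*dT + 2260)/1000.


E = m_water * (4.186 * dT + 2260) / 1000
= 73.55 * (4.186 * 63.75 + 2260) / 1000
= 185.8504 MJ

185.8504 MJ


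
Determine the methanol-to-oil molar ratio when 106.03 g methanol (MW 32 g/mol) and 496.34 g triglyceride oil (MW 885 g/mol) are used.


Molar ratio = n_MeOH / n_oil = (MeOH/32) / (oil/885) = (MeOH * 885) / (32 * oil)
= (106.03 * 885) / (32 * 496.34)
= 5.9080

5.9080


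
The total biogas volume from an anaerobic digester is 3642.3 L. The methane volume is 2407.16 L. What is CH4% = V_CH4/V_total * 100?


CH4% = V_CH4 / V_total * 100
= 2407.16 / 3642.3 * 100
= 66.0890%

66.0890%


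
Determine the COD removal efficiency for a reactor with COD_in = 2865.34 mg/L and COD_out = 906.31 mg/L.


eta = (COD_in - COD_out) / COD_in * 100
= (2865.34 - 906.31) / 2865.34 * 100
= 68.3699%

68.3699%


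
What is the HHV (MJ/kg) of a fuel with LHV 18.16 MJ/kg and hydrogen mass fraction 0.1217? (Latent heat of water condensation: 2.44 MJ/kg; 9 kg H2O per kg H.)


HHV = LHV + H_frac * 9 * 2.44
= 18.16 + 0.1217 * 9 * 2.44
= 20.8325 MJ/kg

20.8325 MJ/kg


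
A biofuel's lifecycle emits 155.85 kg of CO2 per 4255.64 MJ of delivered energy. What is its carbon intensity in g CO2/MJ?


CI = CO2 * 1000 / E
= 155.85 * 1000 / 4255.64
= 36.6220 g CO2/MJ

36.6220 g CO2/MJ


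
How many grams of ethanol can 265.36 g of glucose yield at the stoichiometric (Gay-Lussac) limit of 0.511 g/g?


Theoretical ethanol yield: m_EtOH = 0.511 * m_glucose
m_EtOH = 0.511 * 265.36 = 135.5990 g

135.5990 g


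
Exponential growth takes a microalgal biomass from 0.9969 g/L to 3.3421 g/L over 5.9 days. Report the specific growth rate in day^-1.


mu = ln(X2/X1) / dt
= ln(3.3421/0.9969) / 5.9
= 0.2050 per day

0.2050 per day


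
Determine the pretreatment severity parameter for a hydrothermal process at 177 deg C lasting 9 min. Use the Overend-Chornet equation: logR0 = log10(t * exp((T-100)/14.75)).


logR0 = log10(t * exp((T - 100) / 14.75))
= log10(9 * exp((177 - 100) / 14.75))
= 3.2214

3.2214


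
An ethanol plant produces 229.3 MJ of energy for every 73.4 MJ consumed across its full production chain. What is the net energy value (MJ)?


NEV = E_out - E_in
= 229.3 - 73.4
= 155.9000 MJ

155.9000 MJ


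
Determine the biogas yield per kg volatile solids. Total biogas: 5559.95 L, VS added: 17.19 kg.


Y = V / VS
= 5559.95 / 17.19
= 323.4410 L/kg VS

323.4410 L/kg VS


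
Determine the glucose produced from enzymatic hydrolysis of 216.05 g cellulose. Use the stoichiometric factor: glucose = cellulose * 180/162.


glucose = cellulose * 180/162
= 216.05 * 180/162
= 240.0556 g

240.0556 g


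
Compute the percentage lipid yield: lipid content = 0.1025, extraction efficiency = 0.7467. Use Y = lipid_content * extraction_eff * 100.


Y = lipid_content * extraction_eff * 100
= 0.1025 * 0.7467 * 100
= 7.6537%

7.6537%


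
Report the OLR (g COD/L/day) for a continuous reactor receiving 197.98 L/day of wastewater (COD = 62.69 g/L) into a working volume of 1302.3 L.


OLR = Q * S / V
= 197.98 * 62.69 / 1302.3
= 9.5303 g/L/day

9.5303 g/L/day


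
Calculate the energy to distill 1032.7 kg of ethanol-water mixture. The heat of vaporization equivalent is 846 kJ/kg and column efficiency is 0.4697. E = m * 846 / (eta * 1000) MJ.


E = m * 846 / (eta * 1000)
= 1032.7 * 846 / (0.4697 * 1000)
= 1860.0473 MJ

1860.0473 MJ


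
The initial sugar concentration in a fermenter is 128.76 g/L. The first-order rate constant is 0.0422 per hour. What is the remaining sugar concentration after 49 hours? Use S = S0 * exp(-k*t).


S = S0 * exp(-k * t)
S = 128.76 * exp(-0.0422 * 49)
S = 16.2835 g/L

16.2835 g/L


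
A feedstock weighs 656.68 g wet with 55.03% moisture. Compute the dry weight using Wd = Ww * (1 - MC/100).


Wd = Ww * (1 - MC/100)
= 656.68 * (1 - 55.03/100)
= 295.3090 g

295.3090 g


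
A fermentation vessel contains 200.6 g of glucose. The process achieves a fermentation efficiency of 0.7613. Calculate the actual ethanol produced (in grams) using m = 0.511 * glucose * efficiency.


Actual ethanol: m = 0.511 * 200.6 * 0.7613
m = 78.0383 g

78.0383 g
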